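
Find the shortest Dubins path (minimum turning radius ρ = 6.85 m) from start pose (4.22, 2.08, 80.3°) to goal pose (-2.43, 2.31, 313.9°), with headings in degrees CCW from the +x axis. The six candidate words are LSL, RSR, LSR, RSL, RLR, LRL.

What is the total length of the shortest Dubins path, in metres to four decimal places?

37.6463 m

Let ψ = atan2(Δy, Δx) = atan2(0.23, -6.65) = 178.0191° be the start→goal bearing.
Normalize: d = |goal − start| / ρ = 6.653976/6.85 = 0.971383, α = (θ_start − ψ) mod 360° = 262.2809° = 4.577665 rad, β = (θ_goal − ψ) mod 360° = 135.8809° = 2.371569 rad.
Common terms: sin α = -0.990938, cos α = -0.134317, sin β = 0.696153, cos β = -0.717894, cos(α−β) = -0.593419, d² = 0.943586. Work in radians in the unit-radius frame; every candidate has L = ρ·(t + p + q).
LSL: p² = 2 + d² − 2cos(α−β) + 2d(sin α − sin β) = 0.852799; p = √p² = 0.923471; φ = atan2(cos β − cos α, d + sin α − sin β) = -2.457541 rad; t = (φ − α) mod 2π = 5.531165 rad, q = (β − φ) mod 2π = 4.829110 rad → L = 6.85·(5.531165 + 0.923471 + 4.829110) = 6.85·11.283746 = 77.293658 m
RSR: p² = 2 + d² − 2cos(α−β) + 2d(sin β − sin α) = 7.408048; p = √p² = 2.721773; φ = atan2(cos α − cos β, d − sin α + sin β) = 0.216088 rad; t = (α − φ) mod 2π = 4.361576 rad, q = (φ − β) mod 2π = 4.127705 rad → L = 6.85·(4.361576 + 2.721773 + 4.127705) = 6.85·11.211054 = 76.795723 m
LSR: p² = d² − 2 + 2cos(α−β) + 2d(sin α + sin β) = -2.815952 < 0 → infeasible
RSL: p² = d² − 2 + 2cos(α−β) − 2d(sin α + sin β) = -1.670552 < 0 → infeasible
RLR: c = (6 − d² + 2cos(α−β) + 2d(sin α − sin β))/8 = 0.073994; p = 2π − arccos c = 4.786451 rad; φ = atan2(cos α − cos β, d − sin α + sin β) = 0.216088 rad; t = (α − φ + p/2) mod 2π = 0.471616 rad, q = (α − β − t + p) mod 2π = 0.237745 rad → L = 6.85·(0.471616 + 4.786451 + 0.237745) = 6.85·5.495812 = 37.646314 m
LRL: c = (6 − d² + 2cos(α−β) − 2d(sin α − sin β))/8 = 0.893400; p = 2π − arccos c = 5.817246 rad; φ = atan2(cos β − cos α, d + sin α − sin β) = -2.457541 rad; t = (φ − α + p/2) mod 2π = 2.156603 rad, q = (β − α − t + p) mod 2π = 1.454547 rad → L = 6.85·(2.156603 + 5.817246 + 1.454547) = 6.85·9.428396 = 64.584515 m
Shortest: RLR with L = 37.646314 m ≈ 37.6463 m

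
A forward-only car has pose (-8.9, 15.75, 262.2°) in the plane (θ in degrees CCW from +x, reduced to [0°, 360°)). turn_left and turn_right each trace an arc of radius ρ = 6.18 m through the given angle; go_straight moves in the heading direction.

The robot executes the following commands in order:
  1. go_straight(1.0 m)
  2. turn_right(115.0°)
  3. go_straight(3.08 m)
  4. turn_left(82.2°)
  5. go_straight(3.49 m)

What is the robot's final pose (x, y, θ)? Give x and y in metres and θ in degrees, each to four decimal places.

set_pose: (x, y, θ) = (-8.9000, 15.7500, 262.2000°), ρ = 6.18
go_straight(1.0): x += 1.0·cos θ, y += 1.0·sin θ → (-9.0357, 14.7593, 262.2000°)
turn_right(115.0°): centre at ρ to the right, rotate −115.0° → (-18.5063, 10.4033, 147.2000°)
go_straight(3.08): x += 3.08·cos θ, y += 3.08·sin θ → (-21.0952, 12.0717, 147.2000°)
turn_left(82.2°): centre at ρ to the left, rotate +82.2° → (-29.1353, 10.8988, 229.4000°)
go_straight(3.49): x += 3.49·cos θ, y += 3.49·sin θ → (-31.4065, 8.2490, 229.4000°)

(-31.4065, 8.2490, 229.4000°)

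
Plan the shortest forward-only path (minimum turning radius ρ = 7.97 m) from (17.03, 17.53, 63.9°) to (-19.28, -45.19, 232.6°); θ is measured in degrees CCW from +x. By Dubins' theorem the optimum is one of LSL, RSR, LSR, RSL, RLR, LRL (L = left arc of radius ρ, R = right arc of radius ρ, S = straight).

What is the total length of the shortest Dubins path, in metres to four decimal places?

Let ψ = atan2(Δy, Δx) = atan2(-62.72, -36.31) = -120.0675° be the start→goal bearing.
Normalize: d = |goal − start| / ρ = 72.472164/7.97 = 9.093120, α = (θ_start − ψ) mod 360° = 183.9675° = 3.210839 rad, β = (θ_goal − ψ) mod 360° = 352.6675° = 6.155209 rad.
Common terms: sin α = -0.069191, cos α = -0.997603, sin β = -0.127627, cos β = 0.991822, cos(α−β) = -0.980615, d² = 82.684825. Work in radians in the unit-radius frame; every candidate has L = ρ·(t + p + q).
LSL: p² = 2 + d² − 2cos(α−β) + 2d(sin α − sin β) = 87.708795; p = √p² = 9.365297; φ = atan2(cos β − cos α, d + sin α − sin β) = 0.214056 rad; t = (φ − α) mod 2π = 3.286403 rad, q = (β − φ) mod 2π = 5.941153 rad → L = 7.97·(3.286403 + 9.365297 + 5.941153) = 7.97·18.592853 = 148.185039 m
RSR: p² = 2 + d² − 2cos(α−β) + 2d(sin β − sin α) = 85.583314; p = √p² = 9.251125; φ = atan2(cos α − cos β, d − sin α + sin β) = -0.216740 rad; t = (α − φ) mod 2π = 3.427578 rad, q = (φ − β) mod 2π = 6.194422 rad → L = 7.97·(3.427578 + 9.251125 + 6.194422) = 7.97·18.873125 = 150.418808 m
LSR: p² = d² − 2 + 2cos(α−β) + 2d(sin α + sin β) = 75.144219; p = √p² = 8.668577; φ = atan2(−cos α − cos β, d + sin α + sin β) − atan2(−2, p) = 0.227400 rad; t = (φ − α) mod 2π = 3.299747 rad, q = (φ − β) mod 2π = 0.355377 rad → L = 7.97·(3.299747 + 8.668577 + 0.355377) = 7.97·12.323700 = 98.219891 m
RSL: p² = d² − 2 + 2cos(α−β) − 2d(sin α + sin β) = 82.302972; p = √p² = 9.072099; φ = atan2(cos α + cos β, d − sin α − sin β) − atan2(2, p) = -0.217608 rad; t = (α − φ) mod 2π = 3.428446 rad, q = (β − φ) mod 2π = 0.089631 rad → L = 7.97·(3.428446 + 9.072099 + 0.089631) = 7.97·12.590176 = 100.343705 m
RLR: c = (6 − d² + 2cos(α−β) + 2d(sin α − sin β))/8 = -9.697914, |c| > 1 → infeasible
LRL: c = (6 − d² + 2cos(α−β) − 2d(sin α − sin β))/8 = -9.963599, |c| > 1 → infeasible
Shortest: LSR with L = 98.219891 m ≈ 98.2199 m

98.2199 m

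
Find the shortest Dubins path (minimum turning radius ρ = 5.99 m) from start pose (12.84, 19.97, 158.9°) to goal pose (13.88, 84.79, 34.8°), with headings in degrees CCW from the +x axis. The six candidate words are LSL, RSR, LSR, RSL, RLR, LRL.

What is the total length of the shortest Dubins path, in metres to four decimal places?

Let ψ = atan2(Δy, Δx) = atan2(64.82, 1.04) = 89.0808° be the start→goal bearing.
Normalize: d = |goal − start| / ρ = 64.828343/5.99 = 10.822762, α = (θ_start − ψ) mod 360° = 69.8192° = 1.218575 rad, β = (θ_goal − ψ) mod 360° = 305.7192° = 5.335807 rad.
Common terms: sin α = 0.938609, cos α = 0.344984, sin β = -0.811888, cos β = 0.583813, cos(α−β) = -0.560639, d² = 117.132171. Work in radians in the unit-radius frame; every candidate has L = ρ·(t + p + q).
LSL: p² = 2 + d² − 2cos(α−β) + 2d(sin α − sin β) = 158.143864; p = √p² = 12.575526; φ = atan2(cos β − cos α, d + sin α − sin β) = 0.018993 rad; t = (φ − α) mod 2π = 5.083603 rad, q = (β − φ) mod 2π = 5.316814 rad → L = 5.99·(5.083603 + 12.575526 + 5.316814) = 5.99·22.975943 = 137.625901 m
RSR: p² = 2 + d² − 2cos(α−β) + 2d(sin β − sin α) = 82.363033; p = √p² = 9.075408; φ = atan2(cos α − cos β, d − sin α + sin β) = -0.026319 rad; t = (α − φ) mod 2π = 1.244894 rad, q = (φ − β) mod 2π = 0.921060 rad → L = 5.99·(1.244894 + 9.075408 + 0.921060) = 5.99·11.241362 = 67.335757 m
LSR: p² = d² − 2 + 2cos(α−β) + 2d(sin α + sin β) = 116.753829; p = √p² = 10.805269; φ = atan2(−cos α − cos β, d + sin α + sin β) − atan2(−2, p) = 0.098400 rad; t = (φ − α) mod 2π = 5.163011 rad, q = (φ − β) mod 2π = 1.045779 rad → L = 5.99·(5.163011 + 10.805269 + 1.045779) = 5.99·17.014059 = 101.914211 m
RSL: p² = d² − 2 + 2cos(α−β) − 2d(sin α + sin β) = 111.267956; p = √p² = 10.548363; φ = atan2(cos α + cos β, d − sin α − sin β) − atan2(2, p) = -0.100760 rad; t = (α − φ) mod 2π = 1.319335 rad, q = (β − φ) mod 2π = 5.436567 rad → L = 5.99·(1.319335 + 10.548363 + 5.436567) = 5.99·17.304265 = 103.652547 m
RLR: c = (6 − d² + 2cos(α−β) + 2d(sin α − sin β))/8 = -9.295379, |c| > 1 → infeasible
LRL: c = (6 − d² + 2cos(α−β) − 2d(sin α − sin β))/8 = -18.767983, |c| > 1 → infeasible
Shortest: RSR with L = 67.335757 m ≈ 67.3358 m

67.3358 m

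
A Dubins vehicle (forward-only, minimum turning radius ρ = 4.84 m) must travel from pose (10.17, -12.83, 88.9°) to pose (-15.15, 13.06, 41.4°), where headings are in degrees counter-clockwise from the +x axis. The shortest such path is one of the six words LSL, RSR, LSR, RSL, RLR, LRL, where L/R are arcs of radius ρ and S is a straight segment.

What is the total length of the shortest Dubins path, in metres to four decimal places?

Let ψ = atan2(Δy, Δx) = atan2(25.89, -25.32) = 134.3623° be the start→goal bearing.
Normalize: d = |goal − start| / ρ = 36.213181/4.84 = 7.482062, α = (θ_start − ψ) mod 360° = 314.5377° = 5.489719 rad, β = (θ_goal − ψ) mod 360° = 267.0377° = 4.660687 rad.
Common terms: sin α = -0.712789, cos α = 0.701379, sin β = -0.998664, cos β = -0.051679, cos(α−β) = 0.675590, d² = 55.981256. Work in radians in the unit-radius frame; every candidate has L = ρ·(t + p + q).
LSL: p² = 2 + d² − 2cos(α−β) + 2d(sin α − sin β) = 60.907941; p = √p² = 7.804354; φ = atan2(cos β − cos α, d + sin α − sin β) = -0.096642 rad; t = (φ − α) mod 2π = 0.696824 rad, q = (β − φ) mod 2π = 4.757330 rad → L = 4.84·(0.696824 + 7.804354 + 4.757330) = 4.84·13.258508 = 64.171178 m
RSR: p² = 2 + d² − 2cos(α−β) + 2d(sin β − sin α) = 52.352209; p = √p² = 7.235483; φ = atan2(cos α − cos β, d − sin α + sin β) = 0.104267 rad; t = (α − φ) mod 2π = 5.385452 rad, q = (φ − β) mod 2π = 1.726765 rad → L = 4.84·(5.385452 + 7.235483 + 1.726765) = 4.84·14.347699 = 69.442865 m
LSR: p² = d² − 2 + 2cos(α−β) + 2d(sin α + sin β) = 29.722044; p = √p² = 5.451793; φ = atan2(−cos α − cos β, d + sin α + sin β) − atan2(−2, p) = 0.239492 rad; t = (φ − α) mod 2π = 1.032959 rad, q = (φ − β) mod 2π = 1.861990 rad → L = 4.84·(1.032959 + 5.451793 + 1.861990) = 4.84·8.346742 = 40.398232 m
RSL: p² = d² − 2 + 2cos(α−β) − 2d(sin α + sin β) = 80.942828; p = √p² = 8.996823; φ = atan2(cos α + cos β, d − sin α − sin β) − atan2(2, p) = -0.148192 rad; t = (α − φ) mod 2π = 5.637910 rad, q = (β − φ) mod 2π = 4.808879 rad → L = 4.84·(5.637910 + 8.996823 + 4.808879) = 4.84·19.443612 = 94.107084 m
RLR: c = (6 − d² + 2cos(α−β) + 2d(sin α − sin β))/8 = -5.544026, |c| > 1 → infeasible
LRL: c = (6 − d² + 2cos(α−β) − 2d(sin α − sin β))/8 = -6.613493, |c| > 1 → infeasible
Shortest: LSR with L = 40.398232 m ≈ 40.3982 m

40.3982 m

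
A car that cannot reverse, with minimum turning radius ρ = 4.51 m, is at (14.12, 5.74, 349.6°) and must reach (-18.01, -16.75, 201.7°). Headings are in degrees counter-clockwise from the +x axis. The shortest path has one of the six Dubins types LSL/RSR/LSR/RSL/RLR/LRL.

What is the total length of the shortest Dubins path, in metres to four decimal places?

47.4205 m

Let ψ = atan2(Δy, Δx) = atan2(-22.49, -32.13) = -145.0092° be the start→goal bearing.
Normalize: d = |goal − start| / ρ = 39.219090/4.51 = 8.696029, α = (θ_start − ψ) mod 360° = 134.6092° = 2.349373 rad, β = (θ_goal − ψ) mod 360° = 346.7092° = 6.051217 rad.
Common terms: sin α = 0.711914, cos α = -0.702267, sin β = -0.229894, cos β = 0.973216, cos(α−β) = -0.847122, d² = 75.620916. Work in radians in the unit-radius frame; every candidate has L = ρ·(t + p + q).
LSL: p² = 2 + d² − 2cos(α−β) + 2d(sin α − sin β) = 95.695129; p = √p² = 9.782389; φ = atan2(cos β − cos α, d + sin α − sin β) = 0.172124 rad; t = (φ − α) mod 2π = 4.105936 rad, q = (β − φ) mod 2π = 5.879093 rad → L = 4.51·(4.105936 + 9.782389 + 5.879093) = 4.51·19.767417 = 89.151052 m
RSR: p² = 2 + d² − 2cos(α−β) + 2d(sin β − sin α) = 62.935191; p = √p² = 7.933170; φ = atan2(cos α − cos β, d − sin α + sin β) = -0.212802 rad; t = (α − φ) mod 2π = 2.562175 rad, q = (φ − β) mod 2π = 0.019166 rad → L = 4.51·(2.562175 + 7.933170 + 0.019166) = 4.51·10.514512 = 47.420450 m
LSR: p² = d² − 2 + 2cos(α−β) + 2d(sin α + sin β) = 80.309987; p = √p² = 8.961584; φ = atan2(−cos α − cos β, d + sin α + sin β) − atan2(−2, p) = 0.190064 rad; t = (φ − α) mod 2π = 4.123876 rad, q = (φ − β) mod 2π = 0.422032 rad → L = 4.51·(4.123876 + 8.961584 + 0.422032) = 4.51·13.507492 = 60.918789 m
RSL: p² = d² − 2 + 2cos(α−β) − 2d(sin α + sin β) = 63.543358; p = √p² = 7.971409; φ = atan2(cos α + cos β, d − sin α − sin β) − atan2(2, p) = -0.212848 rad; t = (α − φ) mod 2π = 2.562222 rad, q = (β − φ) mod 2π = 6.264065 rad → L = 4.51·(2.562222 + 7.971409 + 6.264065) = 4.51·16.797695 = 75.757605 m
RLR: c = (6 − d² + 2cos(α−β) + 2d(sin α − sin β))/8 = -6.866899, |c| > 1 → infeasible
LRL: c = (6 − d² + 2cos(α−β) − 2d(sin α − sin β))/8 = -10.961891, |c| > 1 → infeasible
Shortest: RSR with L = 47.420450 m ≈ 47.4205 m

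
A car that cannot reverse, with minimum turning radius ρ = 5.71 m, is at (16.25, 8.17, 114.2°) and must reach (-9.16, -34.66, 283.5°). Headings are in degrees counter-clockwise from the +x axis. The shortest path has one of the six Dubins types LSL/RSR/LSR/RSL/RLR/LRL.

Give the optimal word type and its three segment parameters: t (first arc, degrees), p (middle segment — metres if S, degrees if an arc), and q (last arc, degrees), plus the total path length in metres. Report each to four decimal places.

Let ψ = atan2(Δy, Δx) = atan2(-42.83, -25.41) = -120.6796° be the start→goal bearing.
Normalize: d = |goal − start| / ρ = 49.800371/5.71 = 8.721606, α = (θ_start − ψ) mod 360° = 234.8796° = 4.099423 rad, β = (θ_goal − ψ) mod 360° = 44.1796° = 0.771080 rad.
Common terms: sin α = -0.817945, cos α = -0.575296, sin β = 0.696910, cos β = 0.717158, cos(α−β) = -0.982613, d² = 76.066415. Work in radians in the unit-radius frame; every candidate has L = ρ·(t + p + q).
LSL: p² = 2 + d² − 2cos(α−β) + 2d(sin α − sin β) = 53.607696; p = √p² = 7.321728; φ = atan2(cos β − cos α, d + sin α − sin β) = 0.177453 rad; t = (φ − α) mod 2π = 2.361215 rad, q = (β − φ) mod 2π = 0.593627 rad → L = 5.71·(2.361215 + 7.321728 + 0.593627) = 5.71·10.276570 = 58.679215 m
RSR: p² = 2 + d² − 2cos(α−β) + 2d(sin β − sin α) = 106.455585; p = √p² = 10.317732; φ = atan2(cos α − cos β, d − sin α + sin β) = -0.125595 rad; t = (α − φ) mod 2π = 4.225018 rad, q = (φ − β) mod 2π = 5.386510 rad → L = 5.71·(4.225018 + 10.317732 + 5.386510) = 5.71·19.929260 = 113.796073 m
LSR: p² = d² − 2 + 2cos(α−β) + 2d(sin α + sin β) = 69.989949; p = √p² = 8.366000; φ = atan2(−cos α − cos β, d + sin α + sin β) − atan2(−2, p) = 0.218166 rad; t = (φ − α) mod 2π = 2.401928 rad, q = (φ − β) mod 2π = 5.730271 rad → L = 5.71·(2.401928 + 8.366000 + 5.730271) = 5.71·16.498199 = 94.204715 m
RSL: p² = d² − 2 + 2cos(α−β) − 2d(sin α + sin β) = 74.212430; p = √p² = 8.614664; φ = atan2(cos α + cos β, d − sin α − sin β) − atan2(2, p) = -0.212079 rad; t = (α − φ) mod 2π = 4.311502 rad, q = (β − φ) mod 2π = 0.983159 rad → L = 5.71·(4.311502 + 8.614664 + 0.983159) = 5.71·13.909325 = 79.422248 m
RLR: c = (6 − d² + 2cos(α−β) + 2d(sin α − sin β))/8 = -12.306948, |c| > 1 → infeasible
LRL: c = (6 − d² + 2cos(α−β) − 2d(sin α − sin β))/8 = -5.700962, |c| > 1 → infeasible
Shortest: LSL with L = 58.679215 m ≈ 58.6792 m
Convert LSL to answer units (arcs ×180/π): t = 2.361215·180/π = 135.2877°, p = ρ·p = 5.71·7.321728 = 41.8071 m, q = 0.593627·180/π = 34.0123°, L = 58.6792 m.

LSL: t = 135.2877°, p = 41.8071 m, q = 34.0123°, L = 58.6792 m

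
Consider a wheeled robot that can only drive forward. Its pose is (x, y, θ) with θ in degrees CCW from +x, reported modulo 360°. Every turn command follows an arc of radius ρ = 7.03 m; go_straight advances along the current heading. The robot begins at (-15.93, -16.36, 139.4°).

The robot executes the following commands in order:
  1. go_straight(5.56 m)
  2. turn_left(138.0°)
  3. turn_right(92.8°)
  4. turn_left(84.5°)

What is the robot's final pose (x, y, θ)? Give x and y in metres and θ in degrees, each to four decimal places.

(-44.5709, -33.7945, 269.1000°)

set_pose: (x, y, θ) = (-15.9300, -16.3600, 139.4000°), ρ = 7.03
go_straight(5.56): x += 5.56·cos θ, y += 5.56·sin θ → (-20.1515, -12.7417, 139.4000°)
turn_left(138.0°): centre at ρ to the left, rotate +138.0° → (-31.6979, -18.9848, 277.4000°)
turn_right(92.8°): centre at ρ to the right, rotate −92.8° → (-38.1056, -26.8976, 184.6000°)
turn_left(84.5°): centre at ρ to the left, rotate +84.5° → (-44.5709, -33.7945, 269.1000°)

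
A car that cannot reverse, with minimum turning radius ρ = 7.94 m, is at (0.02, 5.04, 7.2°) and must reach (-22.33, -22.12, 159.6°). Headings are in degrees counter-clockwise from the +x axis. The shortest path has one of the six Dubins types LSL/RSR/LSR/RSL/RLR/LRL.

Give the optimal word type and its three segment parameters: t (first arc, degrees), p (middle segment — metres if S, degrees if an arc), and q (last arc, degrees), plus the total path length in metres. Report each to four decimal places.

Let ψ = atan2(Δy, Δx) = atan2(-27.16, -22.35) = -129.4510° be the start→goal bearing.
Normalize: d = |goal − start| / ρ = 35.173685/7.94 = 4.429935, α = (θ_start − ψ) mod 360° = 136.6510° = 2.385010 rad, β = (θ_goal − ψ) mod 360° = 289.0510° = 5.044892 rad.
Common terms: sin α = 0.686440, cos α = -0.727186, sin β = -0.945228, cos β = 0.326410, cos(α−β) = -0.886204, d² = 19.624325. Work in radians in the unit-radius frame; every candidate has L = ρ·(t + p + q).
LSL: p² = 2 + d² − 2cos(α−β) + 2d(sin α − sin β) = 37.853105; p = √p² = 6.152488; φ = atan2(cos β − cos α, d + sin α − sin β) = 0.172095 rad; t = (φ − α) mod 2π = 4.070271 rad, q = (β − φ) mod 2π = 4.872796 rad → L = 7.94·(4.070271 + 6.152488 + 4.872796) = 7.94·15.095555 = 119.858705 m
RSR: p² = 2 + d² − 2cos(α−β) + 2d(sin β − sin α) = 8.940359; p = √p² = 2.990043; φ = atan2(cos α − cos β, d − sin α + sin β) = -0.360100 rad; t = (α − φ) mod 2π = 2.745110 rad, q = (φ − β) mod 2π = 0.878193 rad → L = 7.94·(2.745110 + 2.990043 + 0.878193) = 7.94·6.613347 = 52.509974 m
LSR: p² = d² − 2 + 2cos(α−β) + 2d(sin α + sin β) = 13.559090; p = √p² = 3.682267; φ = atan2(−cos α − cos β, d + sin α + sin β) − atan2(−2, p) = 0.593353 rad; t = (φ − α) mod 2π = 4.491528 rad, q = (φ − β) mod 2π = 1.831646 rad → L = 7.94·(4.491528 + 3.682267 + 1.831646) = 7.94·10.005442 = 79.443206 m
RSL: p² = d² − 2 + 2cos(α−β) − 2d(sin α + sin β) = 18.144746; p = √p² = 4.259665; φ = atan2(cos α + cos β, d − sin α − sin β) − atan2(2, p) = -0.524237 rad; t = (α − φ) mod 2π = 2.909247 rad, q = (β − φ) mod 2π = 5.569129 rad → L = 7.94·(2.909247 + 4.259665 + 5.569129) = 7.94·12.738042 = 101.140051 m
RLR: c = (6 − d² + 2cos(α−β) + 2d(sin α − sin β))/8 = -0.117545; p = 2π − arccos c = 4.594572 rad; φ = atan2(cos α − cos β, d − sin α + sin β) = -0.360100 rad; t = (α − φ + p/2) mod 2π = 5.042396 rad, q = (α − β − t + p) mod 2π = 3.175479 rad → L = 7.94·(5.042396 + 4.594572 + 3.175479) = 7.94·12.812447 = 101.730829 m
LRL: c = (6 − d² + 2cos(α−β) − 2d(sin α − sin β))/8 = -3.731638, |c| > 1 → infeasible
Shortest: RSR with L = 52.509974 m ≈ 52.5100 m
Convert RSR to answer units (arcs ×180/π): t = 2.745110·180/π = 157.2832°, p = ρ·p = 7.94·2.990043 = 23.7409 m, q = 0.878193·180/π = 50.3168°, L = 52.5100 m.

RSR: t = 157.2832°, p = 23.7409 m, q = 50.3168°, L = 52.5100 m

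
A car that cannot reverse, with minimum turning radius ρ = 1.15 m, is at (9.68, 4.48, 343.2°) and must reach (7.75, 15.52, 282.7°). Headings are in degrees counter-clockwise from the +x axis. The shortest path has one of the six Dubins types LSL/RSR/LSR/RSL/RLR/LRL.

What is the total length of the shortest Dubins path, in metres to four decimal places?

Let ψ = atan2(Δy, Δx) = atan2(11.04, -1.93) = 99.9162° be the start→goal bearing.
Normalize: d = |goal − start| / ρ = 11.207431/1.15 = 9.745592, α = (θ_start − ψ) mod 360° = 243.2838° = 4.246104 rad, β = (θ_goal − ψ) mod 360° = 182.7838° = 3.190180 rad.
Common terms: sin α = -0.893245, cos α = -0.449571, sin β = -0.048568, cos β = -0.998820, cos(α−β) = 0.492424, d² = 94.976560. Work in radians in the unit-radius frame; every candidate has L = ρ·(t + p + q).
LSL: p² = 2 + d² − 2cos(α−β) + 2d(sin α − sin β) = 79.527964; p = √p² = 8.917845; φ = atan2(cos β − cos α, d + sin α − sin β) = -0.061629 rad; t = (φ − α) mod 2π = 1.975453 rad, q = (β − φ) mod 2π = 3.251808 rad → L = 1.15·(1.975453 + 8.917845 + 3.251808) = 1.15·14.145106 = 16.266872 m
RSR: p² = 2 + d² − 2cos(α−β) + 2d(sin β − sin α) = 112.455461; p = √p² = 10.604502; φ = atan2(cos α − cos β, d − sin α + sin β) = 0.051817 rad; t = (α − φ) mod 2π = 4.194287 rad, q = (φ − β) mod 2π = 3.144823 rad → L = 1.15·(4.194287 + 10.604502 + 3.144823) = 1.15·17.943611 = 20.635153 m
LSR: p² = d² − 2 + 2cos(α−β) + 2d(sin α + sin β) = 75.604370; p = √p² = 8.695077; φ = atan2(−cos α − cos β, d + sin α + sin β) − atan2(−2, p) = 0.389141 rad; t = (φ − α) mod 2π = 2.426223 rad, q = (φ − β) mod 2π = 3.482147 rad → L = 1.15·(2.426223 + 8.695077 + 3.482147) = 1.15·14.603447 = 16.793964 m
RSL: p² = d² − 2 + 2cos(α−β) − 2d(sin α + sin β) = 112.318444; p = √p² = 10.598040; φ = atan2(cos α + cos β, d − sin α − sin β) − atan2(2, p) = -0.321223 rad; t = (α − φ) mod 2π = 4.567327 rad, q = (β − φ) mod 2π = 3.511403 rad → L = 1.15·(4.567327 + 10.598040 + 3.511403) = 1.15·18.676769 = 21.478285 m
RLR: c = (6 − d² + 2cos(α−β) + 2d(sin α − sin β))/8 = -13.056933, |c| > 1 → infeasible
LRL: c = (6 − d² + 2cos(α−β) − 2d(sin α − sin β))/8 = -8.940995, |c| > 1 → infeasible
Shortest: LSL with L = 16.266872 m ≈ 16.2669 m

16.2669 m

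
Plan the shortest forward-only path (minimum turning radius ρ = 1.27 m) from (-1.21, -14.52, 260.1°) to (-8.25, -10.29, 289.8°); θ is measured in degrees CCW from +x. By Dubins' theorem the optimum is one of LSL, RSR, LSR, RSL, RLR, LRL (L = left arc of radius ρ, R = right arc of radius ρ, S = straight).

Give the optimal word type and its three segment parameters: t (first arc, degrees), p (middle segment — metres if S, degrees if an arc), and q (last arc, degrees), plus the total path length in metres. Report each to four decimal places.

Let ψ = atan2(Δy, Δx) = atan2(4.23, -7.04) = 149.0004° be the start→goal bearing.
Normalize: d = |goal − start| / ρ = 8.213069/1.27 = 6.466983, α = (θ_start − ψ) mod 360° = 111.0996° = 1.939055 rad, β = (θ_goal − ψ) mod 360° = 140.7996° = 2.457417 rad.
Common terms: sin α = 0.932956, cos α = -0.359991, sin β = 0.632034, cos β = -0.774941, cos(α−β) = 0.868632, d² = 41.821874. Work in radians in the unit-radius frame; every candidate has L = ρ·(t + p + q).
LSL: p² = 2 + d² − 2cos(α−β) + 2d(sin α − sin β) = 45.976722; p = √p² = 6.780614; φ = atan2(cos β − cos α, d + sin α − sin β) = -0.061235 rad; t = (φ − α) mod 2π = 4.282896 rad, q = (β − φ) mod 2π = 2.518652 rad → L = 1.27·(4.282896 + 6.780614 + 2.518652) = 1.27·13.582162 = 17.249345 m
RSR: p² = 2 + d² − 2cos(α−β) + 2d(sin β − sin α) = 38.192500; p = √p² = 6.180008; φ = atan2(cos α − cos β, d − sin α + sin β) = 0.067194 rad; t = (α − φ) mod 2π = 1.871860 rad, q = (φ − β) mod 2π = 3.892962 rad → L = 1.27·(1.871860 + 6.180008 + 3.892962) = 1.27·11.944831 = 15.169935 m
LSR: p² = d² − 2 + 2cos(α−β) + 2d(sin α + sin β) = 61.800663; p = √p² = 7.861340; φ = atan2(−cos α − cos β, d + sin α + sin β) − atan2(−2, p) = 0.389497 rad; t = (φ − α) mod 2π = 4.733628 rad, q = (φ − β) mod 2π = 4.215265 rad → L = 1.27·(4.733628 + 7.861340 + 4.215265) = 1.27·16.810232 = 21.348995 m
RSL: p² = d² − 2 + 2cos(α−β) − 2d(sin α + sin β) = 21.317611; p = √p² = 4.617100; φ = atan2(cos α + cos β, d − sin α − sin β) − atan2(2, p) = -0.636288 rad; t = (α − φ) mod 2π = 2.575343 rad, q = (β − φ) mod 2π = 3.093706 rad → L = 1.27·(2.575343 + 4.617100 + 3.093706) = 1.27·10.286148 = 13.063408 m
RLR: c = (6 − d² + 2cos(α−β) + 2d(sin α − sin β))/8 = -3.774062, |c| > 1 → infeasible
LRL: c = (6 − d² + 2cos(α−β) − 2d(sin α − sin β))/8 = -4.747090, |c| > 1 → infeasible
Shortest: RSL with L = 13.063408 m ≈ 13.0634 m
Convert RSL to answer units (arcs ×180/π): t = 2.575343·180/π = 147.5563°, p = ρ·p = 1.27·4.617100 = 5.8637 m, q = 3.093706·180/π = 177.2563°, L = 13.0634 m.

RSL: t = 147.5563°, p = 5.8637 m, q = 177.2563°, L = 13.0634 m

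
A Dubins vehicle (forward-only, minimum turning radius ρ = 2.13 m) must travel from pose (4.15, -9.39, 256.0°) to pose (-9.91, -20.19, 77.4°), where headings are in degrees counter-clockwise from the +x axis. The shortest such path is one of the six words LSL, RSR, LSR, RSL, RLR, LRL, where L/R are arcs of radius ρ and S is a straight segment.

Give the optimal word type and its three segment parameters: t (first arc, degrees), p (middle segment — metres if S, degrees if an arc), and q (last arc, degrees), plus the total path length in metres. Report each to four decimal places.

Let ψ = atan2(Δy, Δx) = atan2(-10.80, -14.06) = -142.4708° be the start→goal bearing.
Normalize: d = |goal − start| / ρ = 17.729174/2.13 = 8.323556, α = (θ_start − ψ) mod 360° = 38.4708° = 0.671442 rad, β = (θ_goal − ψ) mod 360° = 219.8708° = 3.837470 rad.
Common terms: sin α = 0.622116, cos α = 0.782925, sin β = -0.641059, cos β = -0.767492, cos(α−β) = -0.999701, d² = 69.281580. Work in radians in the unit-radius frame; every candidate has L = ρ·(t + p + q).
LSL: p² = 2 + d² − 2cos(α−β) + 2d(sin α − sin β) = 94.309193; p = √p² = 9.711292; φ = atan2(cos β − cos α, d + sin α − sin β) = -0.160337 rad; t = (φ − α) mod 2π = 5.451406 rad, q = (β − φ) mod 2π = 3.997807 rad → L = 2.13·(5.451406 + 9.711292 + 3.997807) = 2.13·19.160505 = 40.811875 m
RSR: p² = 2 + d² − 2cos(α−β) + 2d(sin β − sin α) = 52.252772; p = √p² = 7.228608; φ = atan2(cos α − cos β, d − sin α + sin β) = 0.216163 rad; t = (α − φ) mod 2π = 0.455279 rad, q = (φ − β) mod 2π = 2.661879 rad → L = 2.13·(0.455279 + 7.228608 + 2.661879) = 2.13·10.345766 = 22.036482 m
LSR: p² = d² − 2 + 2cos(α−β) + 2d(sin α + sin β) = 64.966833; p = √p² = 8.060201; φ = atan2(−cos α − cos β, d + sin α + sin β) − atan2(−2, p) = 0.241362 rad; t = (φ − α) mod 2π = 5.853105 rad, q = (φ − β) mod 2π = 2.687078 rad → L = 2.13·(5.853105 + 8.060201 + 2.687078) = 2.13·16.600383 = 35.358816 m
RSL: p² = d² − 2 + 2cos(α−β) − 2d(sin α + sin β) = 65.597521; p = √p² = 8.099230; φ = atan2(cos α + cos β, d − sin α − sin β) − atan2(2, p) = -0.240244 rad; t = (α − φ) mod 2π = 0.911686 rad, q = (β − φ) mod 2π = 4.077714 rad → L = 2.13·(0.911686 + 8.099230 + 4.077714) = 2.13·13.088629 = 27.878781 m
RLR: c = (6 − d² + 2cos(α−β) + 2d(sin α − sin β))/8 = -5.531597, |c| > 1 → infeasible
LRL: c = (6 − d² + 2cos(α−β) − 2d(sin α − sin β))/8 = -10.788649, |c| > 1 → infeasible
Shortest: RSR with L = 22.036482 m ≈ 22.0365 m
Convert RSR to answer units (arcs ×180/π): t = 0.455279·180/π = 26.0856°, p = ρ·p = 2.13·7.228608 = 15.3969 m, q = 2.661879·180/π = 152.5144°, L = 22.0365 m.

RSR: t = 26.0856°, p = 15.3969 m, q = 152.5144°, L = 22.0365 m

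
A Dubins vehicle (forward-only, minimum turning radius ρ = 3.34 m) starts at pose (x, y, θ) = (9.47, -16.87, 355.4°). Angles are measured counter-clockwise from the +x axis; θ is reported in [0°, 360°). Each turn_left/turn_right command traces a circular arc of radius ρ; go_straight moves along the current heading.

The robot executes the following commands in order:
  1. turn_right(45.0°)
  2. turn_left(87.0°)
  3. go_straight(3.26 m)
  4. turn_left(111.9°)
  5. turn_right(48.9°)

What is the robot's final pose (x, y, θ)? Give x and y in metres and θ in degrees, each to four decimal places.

set_pose: (x, y, θ) = (9.4700, -16.8700, 355.4000°), ρ = 3.34
turn_right(45.0°): centre at ρ to the right, rotate −45.0° → (11.7457, -18.0345, 310.4000°)
turn_left(87.0°): centre at ρ to the left, rotate +87.0° → (16.3178, -18.5231, 397.4000° ≡ 37.4000°)
go_straight(3.26): x += 3.26·cos θ, y += 3.26·sin θ → (18.9076, -16.5431, 37.4000°)
turn_left(111.9°): centre at ρ to the left, rotate +111.9° → (18.5842, -11.0178, 149.3000°)
turn_right(48.9°): centre at ρ to the right, rotate −48.9° → (17.0043, -8.7489, 100.4000°)

(17.0043, -8.7489, 100.4000°)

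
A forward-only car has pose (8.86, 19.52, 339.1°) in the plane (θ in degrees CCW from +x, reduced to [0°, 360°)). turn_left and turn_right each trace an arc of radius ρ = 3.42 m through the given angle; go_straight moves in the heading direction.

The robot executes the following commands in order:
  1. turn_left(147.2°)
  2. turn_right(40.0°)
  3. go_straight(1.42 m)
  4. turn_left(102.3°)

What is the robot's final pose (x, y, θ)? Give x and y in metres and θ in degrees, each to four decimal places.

(8.3471, 32.0043, 188.6000°)

set_pose: (x, y, θ) = (8.8600, 19.5200, 339.1000°), ρ = 3.42
turn_left(147.2°): centre at ρ to the left, rotate +147.2° → (12.8363, 24.7397, 486.3000° ≡ 126.3000°)
turn_right(40.0°): centre at ρ to the right, rotate −40.0° → (12.1797, 26.9850, 86.3000°)
go_straight(1.42): x += 1.42·cos θ, y += 1.42·sin θ → (12.2714, 28.4021, 86.3000°)
turn_left(102.3°): centre at ρ to the left, rotate +102.3° → (8.3471, 32.0043, 188.6000°)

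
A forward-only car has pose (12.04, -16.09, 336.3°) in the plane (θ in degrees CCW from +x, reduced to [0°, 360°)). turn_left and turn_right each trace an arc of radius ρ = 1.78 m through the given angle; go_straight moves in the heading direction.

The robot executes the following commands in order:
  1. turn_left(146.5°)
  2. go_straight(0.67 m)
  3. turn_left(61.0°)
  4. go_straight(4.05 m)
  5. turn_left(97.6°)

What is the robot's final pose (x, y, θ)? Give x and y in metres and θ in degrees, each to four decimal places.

set_pose: (x, y, θ) = (12.0400, -16.0900, 336.3000°), ρ = 1.78
turn_left(146.5°): centre at ρ to the left, rotate +146.5° → (14.2517, -13.4959, 482.8000° ≡ 122.8000°)
go_straight(0.67): x += 0.67·cos θ, y += 0.67·sin θ → (13.8887, -12.9327, 122.8000°)
turn_left(61.0°): centre at ρ to the left, rotate +61.0° → (12.2746, -12.1209, 183.8000°)
go_straight(4.05): x += 4.05·cos θ, y += 4.05·sin θ → (8.2335, -12.3893, 183.8000°)
turn_left(97.6°): centre at ρ to the left, rotate +97.6° → (6.6065, -14.5172, 281.4000°)

(6.6065, -14.5172, 281.4000°)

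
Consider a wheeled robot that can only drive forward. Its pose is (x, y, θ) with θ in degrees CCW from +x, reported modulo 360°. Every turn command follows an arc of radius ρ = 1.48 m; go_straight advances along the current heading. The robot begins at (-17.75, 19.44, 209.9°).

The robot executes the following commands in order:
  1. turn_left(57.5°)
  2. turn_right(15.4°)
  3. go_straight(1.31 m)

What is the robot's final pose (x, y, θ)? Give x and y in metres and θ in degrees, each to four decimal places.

set_pose: (x, y, θ) = (-17.7500, 19.4400, 209.9000°), ρ = 1.48
turn_left(57.5°): centre at ρ to the left, rotate +57.5° → (-18.4907, 18.2241, 267.4000°)
turn_right(15.4°): centre at ρ to the right, rotate −15.4° → (-18.5616, 17.8339, 252.0000°)
go_straight(1.31): x += 1.31·cos θ, y += 1.31·sin θ → (-18.9664, 16.5880, 252.0000°)

(-18.9664, 16.5880, 252.0000°)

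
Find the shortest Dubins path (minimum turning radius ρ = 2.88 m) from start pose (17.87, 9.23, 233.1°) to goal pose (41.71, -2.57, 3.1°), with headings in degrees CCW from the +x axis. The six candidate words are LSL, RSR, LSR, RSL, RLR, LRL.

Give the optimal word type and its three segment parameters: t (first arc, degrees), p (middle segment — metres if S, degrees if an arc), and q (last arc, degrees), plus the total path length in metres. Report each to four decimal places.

Let ψ = atan2(Δy, Δx) = atan2(-11.80, 23.84) = -26.3339° be the start→goal bearing.
Normalize: d = |goal − start| / ρ = 26.600481/2.88 = 9.236278, α = (θ_start − ψ) mod 360° = 259.4339° = 4.527975 rad, β = (θ_goal − ψ) mod 360° = 29.4339° = 0.513718 rad.
Common terms: sin α = -0.983044, cos α = -0.183370, sin β = 0.491419, cos β = 0.870924, cos(α−β) = -0.642788, d² = 85.308835. Work in radians in the unit-radius frame; every candidate has L = ρ·(t + p + q).
LSL: p² = 2 + d² − 2cos(α−β) + 2d(sin α − sin β) = 61.357318; p = √p² = 7.833091; φ = atan2(cos β − cos α, d + sin α − sin β) = 0.135005 rad; t = (φ − α) mod 2π = 1.890215 rad, q = (β − φ) mod 2π = 0.378713 rad → L = 2.88·(1.890215 + 7.833091 + 0.378713) = 2.88·10.102019 = 29.093815 m
RSR: p² = 2 + d² − 2cos(α−β) + 2d(sin β − sin α) = 115.831502; p = √p² = 10.762504; φ = atan2(cos α − cos β, d − sin α + sin β) = -0.098117 rad; t = (α − φ) mod 2π = 4.626092 rad, q = (φ − β) mod 2π = 5.671350 rad → L = 2.88·(4.626092 + 10.762504 + 5.671350) = 2.88·21.059947 = 60.652647 m
LSR: p² = d² − 2 + 2cos(α−β) + 2d(sin α + sin β) = 72.941684; p = √p² = 8.540590; φ = atan2(−cos α − cos β, d + sin α + sin β) − atan2(−2, p) = 0.151567 rad; t = (φ − α) mod 2π = 1.906777 rad, q = (φ − β) mod 2π = 5.921034 rad → L = 2.88·(1.906777 + 8.540590 + 5.921034) = 2.88·16.368401 = 47.140996 m
RSL: p² = d² − 2 + 2cos(α−β) − 2d(sin α + sin β) = 91.104836; p = √p² = 9.544885; φ = atan2(cos α + cos β, d − sin α − sin β) − atan2(2, p) = -0.135987 rad; t = (α − φ) mod 2π = 4.663962 rad, q = (β − φ) mod 2π = 0.649705 rad → L = 2.88·(4.663962 + 9.544885 + 0.649705) = 2.88·14.858552 = 42.792630 m
RLR: c = (6 − d² + 2cos(α−β) + 2d(sin α − sin β))/8 = -13.478938, |c| > 1 → infeasible
LRL: c = (6 − d² + 2cos(α−β) − 2d(sin α − sin β))/8 = -6.669665, |c| > 1 → infeasible
Shortest: LSL with L = 29.093815 m ≈ 29.0938 m
Convert LSL to answer units (arcs ×180/π): t = 1.890215·180/π = 108.3013°, p = ρ·p = 2.88·7.833091 = 22.5593 m, q = 0.378713·180/π = 21.6987°, L = 29.0938 m.

LSL: t = 108.3013°, p = 22.5593 m, q = 21.6987°, L = 29.0938 m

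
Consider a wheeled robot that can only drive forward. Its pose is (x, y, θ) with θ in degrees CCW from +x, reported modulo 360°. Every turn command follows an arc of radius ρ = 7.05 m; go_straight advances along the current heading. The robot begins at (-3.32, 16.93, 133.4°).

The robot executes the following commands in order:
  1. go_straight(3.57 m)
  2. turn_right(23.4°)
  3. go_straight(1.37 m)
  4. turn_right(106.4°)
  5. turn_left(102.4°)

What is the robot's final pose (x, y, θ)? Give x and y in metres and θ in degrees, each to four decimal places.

set_pose: (x, y, θ) = (-3.3200, 16.9300, 133.4000°), ρ = 7.05
go_straight(3.57): x += 3.57·cos θ, y += 3.57·sin θ → (-5.7729, 19.5239, 133.4000°)
turn_right(23.4°): centre at ρ to the right, rotate −23.4° → (-7.2754, 21.9566, 110.0000°)
go_straight(1.37): x += 1.37·cos θ, y += 1.37·sin θ → (-7.7440, 23.2440, 110.0000°)
turn_right(106.4°): centre at ρ to the right, rotate −106.4° → (-1.5618, 32.6913, 3.6000°)
turn_left(102.4°): centre at ρ to the left, rotate +102.4° → (4.7724, 41.6706, 106.0000°)

(4.7724, 41.6706, 106.0000°)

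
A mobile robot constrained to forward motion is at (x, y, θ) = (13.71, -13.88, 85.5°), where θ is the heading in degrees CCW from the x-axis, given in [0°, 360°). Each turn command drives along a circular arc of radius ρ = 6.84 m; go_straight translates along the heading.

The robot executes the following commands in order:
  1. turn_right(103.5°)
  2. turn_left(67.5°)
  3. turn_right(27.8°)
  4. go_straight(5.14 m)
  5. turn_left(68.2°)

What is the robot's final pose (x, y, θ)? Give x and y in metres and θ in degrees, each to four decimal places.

(41.7162, 4.3084, 89.9000°)

set_pose: (x, y, θ) = (13.7100, -13.8800, 85.5000°), ρ = 6.84
turn_right(103.5°): centre at ρ to the right, rotate −103.5° → (22.6426, -7.9114, -18.0000° ≡ 342.0000°)
turn_left(67.5°): centre at ρ to the left, rotate +67.5° → (29.9574, -5.8484, 409.5000° ≡ 49.5000°)
turn_right(27.8°): centre at ρ to the right, rotate −27.8° → (32.6296, -3.9354, 21.7000°)
go_straight(5.14): x += 5.14·cos θ, y += 5.14·sin θ → (37.4053, -2.0349, 21.7000°)
turn_left(68.2°): centre at ρ to the left, rotate +68.2° → (41.7162, 4.3084, 89.9000°)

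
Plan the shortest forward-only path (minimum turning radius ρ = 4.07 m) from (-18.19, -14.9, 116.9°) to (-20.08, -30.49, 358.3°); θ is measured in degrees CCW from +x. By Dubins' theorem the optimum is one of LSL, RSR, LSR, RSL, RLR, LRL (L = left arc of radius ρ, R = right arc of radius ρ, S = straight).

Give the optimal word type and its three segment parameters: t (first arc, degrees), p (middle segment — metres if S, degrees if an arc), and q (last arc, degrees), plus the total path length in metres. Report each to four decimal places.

LSL: t = 163.9784°, p = 9.8575 m, q = 77.4216°, L = 27.0053 m

Let ψ = atan2(Δy, Δx) = atan2(-15.59, -1.89) = -96.9123° be the start→goal bearing.
Normalize: d = |goal − start| / ρ = 15.704146/4.07 = 3.858513, α = (θ_start − ψ) mod 360° = 213.8123° = 3.731729 rad, β = (θ_goal − ψ) mod 360° = 95.2123° = 1.661769 rad.
Common terms: sin α = -0.556474, cos α = -0.830865, sin β = 0.995865, cos β = -0.090847, cos(α−β) = -0.478692, d² = 14.888119. Work in radians in the unit-radius frame; every candidate has L = ρ·(t + p + q).
LSL: p² = 2 + d² − 2cos(α−β) + 2d(sin α − sin β) = 5.866062; p = √p² = 2.421995; φ = atan2(cos β − cos α, d + sin α − sin β) = 0.310506 rad; t = (φ − α) mod 2π = 2.861962 rad, q = (β − φ) mod 2π = 1.351262 rad → L = 4.07·(2.861962 + 2.421995 + 1.351262) = 4.07·6.635220 = 27.005346 m
RSR: p² = 2 + d² − 2cos(α−β) + 2d(sin β − sin α) = 29.824943; p = √p² = 5.461222; φ = atan2(cos α − cos β, d − sin α + sin β) = -0.135922 rad; t = (α − φ) mod 2π = 3.867651 rad, q = (φ − β) mod 2π = 4.485495 rad → L = 4.07·(3.867651 + 5.461222 + 4.485495) = 4.07·13.814368 = 56.224476 m
LSR: p² = d² − 2 + 2cos(α−β) + 2d(sin α + sin β) = 15.321523; p = √p² = 3.914272; φ = atan2(−cos α − cos β, d + sin α + sin β) − atan2(−2, p) = 0.683626 rad; t = (φ − α) mod 2π = 3.235082 rad, q = (φ − β) mod 2π = 5.305043 rad → L = 4.07·(3.235082 + 3.914272 + 5.305043) = 4.07·12.454397 = 50.689395 m
RSL: p² = d² − 2 + 2cos(α−β) − 2d(sin α + sin β) = 8.539947; p = √p² = 2.922319; φ = atan2(cos α + cos β, d − sin α − sin β) − atan2(2, p) = -0.863487 rad; t = (α − φ) mod 2π = 4.595216 rad, q = (β − φ) mod 2π = 2.525256 rad → L = 4.07·(4.595216 + 2.922319 + 2.525256) = 4.07·10.042791 = 40.874159 m
RLR: c = (6 − d² + 2cos(α−β) + 2d(sin α − sin β))/8 = -2.728118, |c| > 1 → infeasible
LRL: c = (6 − d² + 2cos(α−β) − 2d(sin α − sin β))/8 = 0.266742; p = 2π − arccos c = 4.982400 rad; φ = atan2(cos β − cos α, d + sin α − sin β) = 0.310506 rad; t = (φ − α + p/2) mod 2π = 5.353163 rad, q = (β − α − t + p) mod 2π = 3.842463 rad → L = 4.07·(5.353163 + 4.982400 + 3.842463) = 4.07·14.178025 = 57.704563 m
Shortest: LSL with L = 27.005346 m ≈ 27.0053 m
Convert LSL to answer units (arcs ×180/π): t = 2.861962·180/π = 163.9784°, p = ρ·p = 4.07·2.421995 = 9.8575 m, q = 1.351262·180/π = 77.4216°, L = 27.0053 m.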